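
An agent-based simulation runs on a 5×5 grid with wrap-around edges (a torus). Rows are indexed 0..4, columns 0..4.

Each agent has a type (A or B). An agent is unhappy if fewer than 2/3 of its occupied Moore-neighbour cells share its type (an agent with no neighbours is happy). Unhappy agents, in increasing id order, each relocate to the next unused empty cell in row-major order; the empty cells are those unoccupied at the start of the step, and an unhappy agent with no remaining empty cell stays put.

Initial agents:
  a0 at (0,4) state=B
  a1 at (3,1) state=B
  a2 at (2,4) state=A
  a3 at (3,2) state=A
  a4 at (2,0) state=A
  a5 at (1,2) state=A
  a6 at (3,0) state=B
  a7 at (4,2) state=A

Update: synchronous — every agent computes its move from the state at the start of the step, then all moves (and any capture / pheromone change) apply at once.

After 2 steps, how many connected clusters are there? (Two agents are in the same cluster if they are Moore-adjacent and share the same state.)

3

t=1: a0@(0,4):B a1@(0,0):B a2@(0,1):A a3@(0,2):A a4@(0,3):A a5@(1,2):A a6@(1,0):B a7@(1,1):A
t=2: a0@(0,4):B a1@(1,3):B a2@(1,4):A a3@(0,2):A a4@(0,3):A a5@(1,2):A a6@(2,0):B a7@(2,1):A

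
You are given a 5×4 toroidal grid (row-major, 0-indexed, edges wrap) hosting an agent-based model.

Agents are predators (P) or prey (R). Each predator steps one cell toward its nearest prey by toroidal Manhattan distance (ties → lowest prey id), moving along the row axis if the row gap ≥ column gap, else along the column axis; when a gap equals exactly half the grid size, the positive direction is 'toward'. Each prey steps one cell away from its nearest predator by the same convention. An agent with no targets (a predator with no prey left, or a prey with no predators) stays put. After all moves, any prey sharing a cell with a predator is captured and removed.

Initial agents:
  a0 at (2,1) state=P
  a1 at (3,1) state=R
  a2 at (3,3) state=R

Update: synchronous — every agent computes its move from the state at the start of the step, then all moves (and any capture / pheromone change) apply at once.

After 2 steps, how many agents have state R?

2

t=1: a0@(3,1):P a1@(4,1):R a2@(3,2):R
t=2: a0@(4,1):P a1@(0,1):R a2@(3,3):R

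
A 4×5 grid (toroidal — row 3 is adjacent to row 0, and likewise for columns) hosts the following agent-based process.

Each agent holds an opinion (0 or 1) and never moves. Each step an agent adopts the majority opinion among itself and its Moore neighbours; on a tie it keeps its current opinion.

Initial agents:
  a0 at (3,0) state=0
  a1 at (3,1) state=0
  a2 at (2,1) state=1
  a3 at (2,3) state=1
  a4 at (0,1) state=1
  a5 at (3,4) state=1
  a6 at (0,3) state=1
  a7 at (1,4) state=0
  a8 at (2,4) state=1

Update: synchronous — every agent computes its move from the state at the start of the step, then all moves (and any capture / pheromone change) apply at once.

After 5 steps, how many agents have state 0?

t=1: a0@(3,0):1 a1@(3,1):0 a2@(2,1):0 a3@(2,3):1 a4@(0,1):0 a5@(3,4):1 a6@(0,3):1 a7@(1,4):1 a8@(2,4):1
t=2: (unchanged — steady state)

3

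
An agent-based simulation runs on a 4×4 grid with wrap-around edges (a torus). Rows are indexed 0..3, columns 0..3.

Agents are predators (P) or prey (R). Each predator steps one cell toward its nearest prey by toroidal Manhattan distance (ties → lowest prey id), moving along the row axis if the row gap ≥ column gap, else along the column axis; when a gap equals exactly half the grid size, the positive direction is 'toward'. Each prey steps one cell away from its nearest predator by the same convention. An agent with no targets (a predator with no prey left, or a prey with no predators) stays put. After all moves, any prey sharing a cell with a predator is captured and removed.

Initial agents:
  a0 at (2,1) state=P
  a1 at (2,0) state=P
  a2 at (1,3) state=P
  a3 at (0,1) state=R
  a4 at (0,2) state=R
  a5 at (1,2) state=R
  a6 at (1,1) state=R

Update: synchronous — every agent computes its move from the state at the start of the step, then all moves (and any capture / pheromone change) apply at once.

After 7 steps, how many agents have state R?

1

t=1: a0@(1,1):P a1@(1,0):P a2@(1,2):P a3@(3,1):R a4@(3,2):R a6@(0,1):R
t=2: a0@(0,1):P a1@(0,0):P a2@(2,2):P a3@(2,1):R a6@(3,1):R
t=3: a0@(3,1):P a1@(3,0):P a2@(2,1):P a3@(2,0):R
t=4: a0@(2,1):P a1@(2,0):P a2@(2,0):P a3@(1,0):R
t=5: a0@(1,1):P a1@(1,0):P a2@(1,0):P a3@(0,0):R
t=6: a0@(0,1):P a1@(0,0):P a2@(0,0):P a3@(3,0):R
t=7: a0@(3,1):P a1@(3,0):P a2@(3,0):P a3@(2,0):R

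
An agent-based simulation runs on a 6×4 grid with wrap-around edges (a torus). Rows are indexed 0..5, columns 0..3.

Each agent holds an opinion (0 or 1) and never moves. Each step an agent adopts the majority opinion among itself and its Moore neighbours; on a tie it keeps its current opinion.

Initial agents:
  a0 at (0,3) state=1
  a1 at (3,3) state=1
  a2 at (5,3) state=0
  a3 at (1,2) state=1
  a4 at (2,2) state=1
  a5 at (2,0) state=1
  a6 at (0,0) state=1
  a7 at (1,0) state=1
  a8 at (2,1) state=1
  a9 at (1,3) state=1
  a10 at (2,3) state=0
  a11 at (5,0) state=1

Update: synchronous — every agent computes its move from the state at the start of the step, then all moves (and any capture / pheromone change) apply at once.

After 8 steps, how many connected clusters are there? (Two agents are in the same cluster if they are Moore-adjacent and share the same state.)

t=1: a0@(0,3):1 a1@(3,3):1 a2@(5,3):1 a3@(1,2):1 a4@(2,2):1 a5@(2,0):1 a6@(0,0):1 a7@(1,0):1 a8@(2,1):1 a9@(1,3):1 a10@(2,3):1 a11@(5,0):1
t=2: (unchanged — steady state)

1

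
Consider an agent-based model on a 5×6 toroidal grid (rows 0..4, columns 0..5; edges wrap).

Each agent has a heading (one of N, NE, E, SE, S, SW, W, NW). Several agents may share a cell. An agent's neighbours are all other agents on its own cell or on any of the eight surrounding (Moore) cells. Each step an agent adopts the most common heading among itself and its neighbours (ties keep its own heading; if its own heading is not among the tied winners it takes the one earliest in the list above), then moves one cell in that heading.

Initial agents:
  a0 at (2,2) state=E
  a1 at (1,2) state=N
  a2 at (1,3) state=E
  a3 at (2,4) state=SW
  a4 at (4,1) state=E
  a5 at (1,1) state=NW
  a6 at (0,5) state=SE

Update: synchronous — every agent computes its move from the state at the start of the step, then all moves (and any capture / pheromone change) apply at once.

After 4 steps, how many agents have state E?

6

t=1: a0@(2,3):E a1@(1,3):E a2@(1,4):E a3@(3,3):SW a4@(4,2):E a5@(0,0):NW a6@(1,0):SE
t=2: a0@(2,4):E a1@(1,4):E a2@(1,5):E a3@(3,4):E a4@(4,3):E a5@(4,5):NW a6@(2,1):SE
t=3: a0@(2,5):E a1@(1,5):E a2@(1,0):E a3@(3,5):E a4@(4,4):E a5@(3,4):NW a6@(3,2):SE
t=4: a0@(2,0):E a1@(1,0):E a2@(1,1):E a3@(3,0):E a4@(4,5):E a5@(3,5):E a6@(4,3):SE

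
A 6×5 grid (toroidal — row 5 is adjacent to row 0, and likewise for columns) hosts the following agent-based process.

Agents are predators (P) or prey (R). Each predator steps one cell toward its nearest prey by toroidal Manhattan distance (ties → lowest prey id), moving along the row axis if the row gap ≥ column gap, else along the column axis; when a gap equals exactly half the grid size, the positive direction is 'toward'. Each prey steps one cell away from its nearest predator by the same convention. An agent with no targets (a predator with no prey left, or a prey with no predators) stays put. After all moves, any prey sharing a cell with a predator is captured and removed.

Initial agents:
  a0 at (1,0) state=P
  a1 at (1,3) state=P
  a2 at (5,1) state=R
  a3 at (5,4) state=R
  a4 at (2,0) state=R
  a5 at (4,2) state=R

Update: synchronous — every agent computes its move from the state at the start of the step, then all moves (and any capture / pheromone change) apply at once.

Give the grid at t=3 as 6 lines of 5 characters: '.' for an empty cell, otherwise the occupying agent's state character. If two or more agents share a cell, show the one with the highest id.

.....
.....
.....
..R..
P....
R...P

t=1: a0@(2,0):P a1@(0,3):P a2@(4,1):R a3@(4,4):R a4@(3,0):R a5@(3,2):R
t=2: a0@(3,0):P a1@(5,3):P a2@(5,1):R a3@(5,4):R a4@(4,0):R a5@(3,3):R
t=3: a0@(4,0):P a1@(5,4):P a2@(5,0):R a3@(5,0):R a4@(5,0):R a5@(3,2):R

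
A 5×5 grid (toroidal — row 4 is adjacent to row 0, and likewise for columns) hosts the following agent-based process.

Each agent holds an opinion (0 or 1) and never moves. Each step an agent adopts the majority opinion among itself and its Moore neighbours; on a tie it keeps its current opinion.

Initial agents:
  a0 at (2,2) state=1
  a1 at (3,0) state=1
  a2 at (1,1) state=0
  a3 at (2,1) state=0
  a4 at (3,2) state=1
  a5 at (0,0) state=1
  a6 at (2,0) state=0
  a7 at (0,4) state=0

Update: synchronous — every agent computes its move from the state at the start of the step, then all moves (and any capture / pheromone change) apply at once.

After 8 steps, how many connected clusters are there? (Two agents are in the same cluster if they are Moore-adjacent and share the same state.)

t=1: a0@(2,2):1 a1@(3,0):0 a2@(1,1):0 a3@(2,1):0 a4@(3,2):1 a5@(0,0):0 a6@(2,0):0 a7@(0,4):0
t=2: (unchanged — steady state)

2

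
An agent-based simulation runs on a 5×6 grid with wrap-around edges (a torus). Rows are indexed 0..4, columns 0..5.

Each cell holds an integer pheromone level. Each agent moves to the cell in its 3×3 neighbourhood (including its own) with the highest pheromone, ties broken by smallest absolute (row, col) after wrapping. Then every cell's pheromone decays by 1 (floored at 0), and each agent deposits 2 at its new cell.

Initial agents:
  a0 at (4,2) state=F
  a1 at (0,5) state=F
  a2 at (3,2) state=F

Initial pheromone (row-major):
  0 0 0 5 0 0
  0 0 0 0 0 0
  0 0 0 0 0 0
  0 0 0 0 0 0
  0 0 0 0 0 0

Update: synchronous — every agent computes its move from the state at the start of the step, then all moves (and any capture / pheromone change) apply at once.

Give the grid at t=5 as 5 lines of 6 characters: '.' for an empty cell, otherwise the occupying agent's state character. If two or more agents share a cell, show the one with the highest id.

F..F..
......
.F....
......
......

t=1: a0@(0,3) a1@(0,0) a2@(2,1) | pheromone: 2 0 0 6 0 0 / 0 0 0 0 0 0 / 0 2 0 0 0 0 / 0 0 0 0 0 0 / 0 0 0 0 0 0
t=2: a0@(0,3) a1@(0,0) a2@(2,1) | pheromone: 3 0 0 7 0 0 / 0 0 0 0 0 0 / 0 3 0 0 0 0 / 0 0 0 0 0 0 / 0 0 0 0 0 0
t=3: a0@(0,3) a1@(0,0) a2@(2,1) | pheromone: 4 0 0 8 0 0 / 0 0 0 0 0 0 / 0 4 0 0 0 0 / 0 0 0 0 0 0 / 0 0 0 0 0 0
t=4: a0@(0,3) a1@(0,0) a2@(2,1) | pheromone: 5 0 0 9 0 0 / 0 0 0 0 0 0 / 0 5 0 0 0 0 / 0 0 0 0 0 0 / 0 0 0 0 0 0
t=5: a0@(0,3) a1@(0,0) a2@(2,1) | pheromone: 6 0 0 10 0 0 / 0 0 0 0 0 0 / 0 6 0 0 0 0 / 0 0 0 0 0 0 / 0 0 0 0 0 0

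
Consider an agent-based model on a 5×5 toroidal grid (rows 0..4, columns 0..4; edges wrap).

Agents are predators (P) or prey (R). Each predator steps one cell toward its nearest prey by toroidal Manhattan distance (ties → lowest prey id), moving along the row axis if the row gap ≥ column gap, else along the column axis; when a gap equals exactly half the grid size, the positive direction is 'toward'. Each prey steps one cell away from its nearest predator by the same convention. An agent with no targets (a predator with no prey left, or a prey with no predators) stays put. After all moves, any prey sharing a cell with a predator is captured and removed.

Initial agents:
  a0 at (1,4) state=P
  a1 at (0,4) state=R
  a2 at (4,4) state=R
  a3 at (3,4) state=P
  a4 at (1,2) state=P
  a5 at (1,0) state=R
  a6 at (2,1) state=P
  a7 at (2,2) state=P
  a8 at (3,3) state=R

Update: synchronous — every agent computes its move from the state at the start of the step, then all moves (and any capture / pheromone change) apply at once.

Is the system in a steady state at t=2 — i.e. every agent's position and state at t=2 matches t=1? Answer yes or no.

t=1: a0@(0,4):P a3@(4,4):P a4@(1,1):P a6@(1,1):P a7@(3,2):P
t=2: (unchanged — steady state)

yes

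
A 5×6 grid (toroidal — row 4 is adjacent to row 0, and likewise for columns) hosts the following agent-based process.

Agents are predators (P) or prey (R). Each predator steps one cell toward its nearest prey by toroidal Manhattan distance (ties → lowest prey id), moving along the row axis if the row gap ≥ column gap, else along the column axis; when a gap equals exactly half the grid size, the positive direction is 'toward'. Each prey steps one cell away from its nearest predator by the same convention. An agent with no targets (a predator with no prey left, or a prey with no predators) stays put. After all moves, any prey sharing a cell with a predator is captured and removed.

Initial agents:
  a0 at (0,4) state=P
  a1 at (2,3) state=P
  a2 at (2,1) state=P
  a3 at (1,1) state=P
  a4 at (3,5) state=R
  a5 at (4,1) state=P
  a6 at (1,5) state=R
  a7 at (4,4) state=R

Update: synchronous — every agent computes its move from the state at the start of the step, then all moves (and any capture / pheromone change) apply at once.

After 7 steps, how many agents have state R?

t=1: a0@(4,4):P a1@(2,4):P a2@(2,0):P a3@(1,0):P a4@(2,5):R a5@(4,0):P a6@(2,5):R a7@(3,4):R
t=2: a0@(3,4):P a1@(2,5):P a2@(2,5):P a3@(2,0):P a5@(3,0):P a7@(2,4):R
t=3: a0@(2,4):P a1@(2,4):P a2@(2,4):P a3@(2,5):P a5@(3,5):P a7@(1,4):R
t=4: a0@(1,4):P a1@(1,4):P a2@(1,4):P a3@(1,5):P a5@(2,5):P a7@(0,4):R
t=5: a0@(0,4):P a1@(0,4):P a2@(0,4):P a3@(0,5):P a5@(1,5):P a7@(4,4):R
t=6: a0@(4,4):P a1@(4,4):P a2@(4,4):P a3@(4,5):P a5@(0,5):P a7@(3,4):R
t=7: a0@(3,4):P a1@(3,4):P a2@(3,4):P a3@(3,5):P a5@(4,5):P a7@(2,4):R

1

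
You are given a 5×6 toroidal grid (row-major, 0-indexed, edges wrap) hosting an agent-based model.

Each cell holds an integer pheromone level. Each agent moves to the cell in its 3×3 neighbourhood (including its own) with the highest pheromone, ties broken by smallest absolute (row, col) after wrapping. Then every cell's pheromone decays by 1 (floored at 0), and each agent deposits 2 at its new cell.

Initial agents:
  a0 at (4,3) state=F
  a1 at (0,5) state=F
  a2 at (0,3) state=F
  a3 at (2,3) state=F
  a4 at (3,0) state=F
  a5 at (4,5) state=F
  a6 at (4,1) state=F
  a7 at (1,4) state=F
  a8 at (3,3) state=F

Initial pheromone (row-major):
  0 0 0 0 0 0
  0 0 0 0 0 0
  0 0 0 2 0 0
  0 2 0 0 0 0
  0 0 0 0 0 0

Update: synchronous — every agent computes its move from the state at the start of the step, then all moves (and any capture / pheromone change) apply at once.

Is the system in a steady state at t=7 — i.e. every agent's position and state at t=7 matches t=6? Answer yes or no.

t=1: a0@(0,2) a1@(0,0) a2@(0,2) a3@(2,3) a4@(3,1) a5@(0,0) a6@(3,1) a7@(2,3) a8@(2,3) | pheromone: 4 0 4 0 0 0 / 0 0 0 0 0 0 / 0 0 0 7 0 0 / 0 5 0 0 0 0 / 0 0 0 0 0 0
t=2: a0@(0,2) a1@(0,0) a2@(0,2) a3@(2,3) a4@(3,1) a5@(0,0) a6@(3,1) a7@(2,3) a8@(2,3) | pheromone: 7 0 7 0 0 0 / 0 0 0 0 0 0 / 0 0 0 12 0 0 / 0 8 0 0 0 0 / 0 0 0 0 0 0
t=3: a0@(0,2) a1@(0,0) a2@(0,2) a3@(2,3) a4@(3,1) a5@(0,0) a6@(3,1) a7@(2,3) a8@(2,3) | pheromone: 10 0 10 0 0 0 / 0 0 0 0 0 0 / 0 0 0 17 0 0 / 0 11 0 0 0 0 / 0 0 0 0 0 0
t=4: a0@(0,2) a1@(0,0) a2@(0,2) a3@(2,3) a4@(3,1) a5@(0,0) a6@(3,1) a7@(2,3) a8@(2,3) | pheromone: 13 0 13 0 0 0 / 0 0 0 0 0 0 / 0 0 0 22 0 0 / 0 14 0 0 0 0 / 0 0 0 0 0 0
t=5: a0@(0,2) a1@(0,0) a2@(0,2) a3@(2,3) a4@(3,1) a5@(0,0) a6@(3,1) a7@(2,3) a8@(2,3) | pheromone: 16 0 16 0 0 0 / 0 0 0 0 0 0 / 0 0 0 27 0 0 / 0 17 0 0 0 0 / 0 0 0 0 0 0
t=6: a0@(0,2) a1@(0,0) a2@(0,2) a3@(2,3) a4@(3,1) a5@(0,0) a6@(3,1) a7@(2,3) a8@(2,3) | pheromone: 19 0 19 0 0 0 / 0 0 0 0 0 0 / 0 0 0 32 0 0 / 0 20 0 0 0 0 / 0 0 0 0 0 0
t=7: a0@(0,2) a1@(0,0) a2@(0,2) a3@(2,3) a4@(3,1) a5@(0,0) a6@(3,1) a7@(2,3) a8@(2,3) | pheromone: 22 0 22 0 0 0 / 0 0 0 0 0 0 / 0 0 0 37 0 0 / 0 23 0 0 0 0 / 0 0 0 0 0 0

yes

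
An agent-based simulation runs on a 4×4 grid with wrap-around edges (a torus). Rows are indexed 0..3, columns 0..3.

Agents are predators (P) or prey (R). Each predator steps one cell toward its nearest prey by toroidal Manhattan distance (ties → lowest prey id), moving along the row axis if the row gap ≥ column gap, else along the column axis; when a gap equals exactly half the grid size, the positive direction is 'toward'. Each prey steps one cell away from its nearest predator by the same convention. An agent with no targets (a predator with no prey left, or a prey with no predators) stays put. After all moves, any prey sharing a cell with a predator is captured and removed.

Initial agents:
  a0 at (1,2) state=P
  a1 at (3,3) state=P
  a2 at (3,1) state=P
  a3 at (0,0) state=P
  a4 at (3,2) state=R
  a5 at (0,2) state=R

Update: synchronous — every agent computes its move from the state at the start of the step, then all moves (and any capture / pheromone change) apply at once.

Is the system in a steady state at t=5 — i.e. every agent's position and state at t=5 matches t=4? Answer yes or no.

yes

t=1: a0@(0,2):P a1@(3,2):P a2@(3,2):P a3@(0,1):P a4@(3,1):R
t=2: a0@(3,2):P a1@(3,1):P a2@(3,1):P a3@(3,1):P a4@(3,0):R
t=3: a0@(3,3):P a1@(3,0):P a2@(3,0):P a3@(3,0):P
t=4: (unchanged — steady state)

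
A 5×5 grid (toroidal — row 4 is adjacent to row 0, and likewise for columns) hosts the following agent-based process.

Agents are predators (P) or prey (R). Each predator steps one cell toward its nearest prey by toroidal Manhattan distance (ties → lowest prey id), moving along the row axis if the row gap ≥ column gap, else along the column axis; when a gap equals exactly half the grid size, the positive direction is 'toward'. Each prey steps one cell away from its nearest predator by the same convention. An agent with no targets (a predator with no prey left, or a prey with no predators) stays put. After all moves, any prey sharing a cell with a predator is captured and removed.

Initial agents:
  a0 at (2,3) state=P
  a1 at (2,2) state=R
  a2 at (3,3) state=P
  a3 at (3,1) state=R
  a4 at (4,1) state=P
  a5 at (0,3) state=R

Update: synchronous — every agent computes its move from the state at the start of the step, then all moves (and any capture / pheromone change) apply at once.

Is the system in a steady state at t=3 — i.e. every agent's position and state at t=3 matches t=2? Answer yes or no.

t=1: a0@(2,2):P a1@(2,1):R a2@(2,3):P a3@(2,1):R a4@(3,1):P a5@(4,3):R
t=2: a0@(2,1):P a1@(2,0):R a2@(2,2):P a3@(2,0):R a4@(2,1):P a5@(0,3):R
t=3: a0@(2,0):P a1@(2,4):R a2@(2,1):P a3@(2,4):R a4@(2,0):P a5@(4,3):R

no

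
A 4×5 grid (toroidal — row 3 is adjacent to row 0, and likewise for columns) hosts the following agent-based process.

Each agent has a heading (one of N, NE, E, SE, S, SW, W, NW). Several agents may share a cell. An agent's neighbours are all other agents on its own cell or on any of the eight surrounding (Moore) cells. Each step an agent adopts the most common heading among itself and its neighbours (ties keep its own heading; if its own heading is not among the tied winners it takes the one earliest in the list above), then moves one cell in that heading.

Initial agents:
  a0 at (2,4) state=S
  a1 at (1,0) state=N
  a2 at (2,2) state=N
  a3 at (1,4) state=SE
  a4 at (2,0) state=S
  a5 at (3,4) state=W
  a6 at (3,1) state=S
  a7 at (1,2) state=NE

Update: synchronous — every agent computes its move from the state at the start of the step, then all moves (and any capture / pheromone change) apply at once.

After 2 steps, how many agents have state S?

7

t=1: a0@(3,4):S a1@(2,0):S a2@(1,2):N a3@(2,4):S a4@(3,0):S a5@(0,4):S a6@(0,1):S a7@(0,3):NE
t=2: a0@(0,4):S a1@(3,0):S a2@(0,2):N a3@(3,4):S a4@(0,0):S a5@(1,4):S a6@(1,1):S a7@(1,3):S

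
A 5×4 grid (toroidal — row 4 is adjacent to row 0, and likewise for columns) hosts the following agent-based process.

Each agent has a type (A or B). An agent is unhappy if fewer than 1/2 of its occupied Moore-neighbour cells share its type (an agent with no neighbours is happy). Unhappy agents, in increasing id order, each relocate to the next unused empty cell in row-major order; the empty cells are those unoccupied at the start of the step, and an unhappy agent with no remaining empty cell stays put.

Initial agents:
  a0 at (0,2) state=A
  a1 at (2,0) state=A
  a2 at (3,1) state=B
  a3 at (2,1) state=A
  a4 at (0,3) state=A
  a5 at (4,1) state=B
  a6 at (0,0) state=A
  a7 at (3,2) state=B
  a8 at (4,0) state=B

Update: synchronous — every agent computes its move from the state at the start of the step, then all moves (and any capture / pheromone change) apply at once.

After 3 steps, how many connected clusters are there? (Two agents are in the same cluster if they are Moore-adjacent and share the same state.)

2

t=1: a0@(0,2):A a1@(2,0):A a2@(3,1):B a3@(0,1):A a4@(0,3):A a5@(4,1):B a6@(1,0):A a7@(3,2):B a8@(4,0):B
t=2: (unchanged — steady state)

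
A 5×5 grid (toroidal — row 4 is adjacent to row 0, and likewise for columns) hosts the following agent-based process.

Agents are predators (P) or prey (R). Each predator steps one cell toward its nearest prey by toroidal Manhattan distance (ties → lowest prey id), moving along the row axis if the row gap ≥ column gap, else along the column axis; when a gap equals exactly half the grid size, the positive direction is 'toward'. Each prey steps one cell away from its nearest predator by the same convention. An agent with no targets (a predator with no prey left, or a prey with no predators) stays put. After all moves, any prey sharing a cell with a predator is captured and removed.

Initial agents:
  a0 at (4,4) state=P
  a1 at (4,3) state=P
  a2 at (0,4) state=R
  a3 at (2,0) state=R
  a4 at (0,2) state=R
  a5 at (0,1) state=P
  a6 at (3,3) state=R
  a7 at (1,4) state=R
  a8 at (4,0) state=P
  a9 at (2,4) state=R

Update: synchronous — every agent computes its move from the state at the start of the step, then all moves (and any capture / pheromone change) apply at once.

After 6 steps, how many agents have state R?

t=1: a0@(0,4):P a1@(3,3):P a2@(1,4):R a3@(1,0):R a4@(0,3):R a5@(0,2):P a6@(2,3):R a7@(2,4):R a8@(0,0):P a9@(1,4):R
t=2: a0@(1,4):P a1@(2,3):P a2@(2,4):R a3@(2,0):R a4@(0,2):R a5@(0,3):P a6@(1,3):R a7@(3,4):R a8@(1,0):P a9@(2,4):R
t=3: a0@(2,4):P a1@(2,4):P a2@(3,4):R a3@(3,0):R a4@(0,1):R a5@(0,2):P a6@(1,2):R a7@(4,4):R a8@(2,0):P a9@(3,4):R
t=4: a0@(3,4):P a1@(3,4):P a2@(4,4):R a3@(4,0):R a4@(0,0):R a5@(0,1):P a6@(2,2):R a7@(0,4):R a8@(3,0):P a9@(4,4):R
t=5: a0@(4,4):P a1@(4,4):P a2@(0,4):R a4@(0,4):R a5@(0,0):P a6@(2,1):R a7@(1,4):R a8@(4,0):P a9@(0,4):R
t=6: a0@(0,4):P a1@(0,4):P a2@(1,4):R a4@(1,4):R a5@(0,4):P a6@(3,1):R a7@(2,4):R a8@(0,0):P a9@(1,4):R

5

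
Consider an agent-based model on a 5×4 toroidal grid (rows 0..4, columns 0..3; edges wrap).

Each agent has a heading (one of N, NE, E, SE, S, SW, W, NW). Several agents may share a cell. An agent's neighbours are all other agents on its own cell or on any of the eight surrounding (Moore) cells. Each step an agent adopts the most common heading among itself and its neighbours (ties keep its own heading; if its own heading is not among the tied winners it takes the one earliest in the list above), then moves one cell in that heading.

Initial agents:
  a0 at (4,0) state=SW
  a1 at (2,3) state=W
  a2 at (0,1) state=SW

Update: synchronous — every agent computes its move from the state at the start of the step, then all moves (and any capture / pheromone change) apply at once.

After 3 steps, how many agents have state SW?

t=1: a0@(0,3):SW a1@(2,2):W a2@(1,0):SW
t=2: a0@(1,2):SW a1@(2,1):W a2@(2,3):SW
t=3: a0@(2,1):SW a1@(2,0):W a2@(3,2):SW

2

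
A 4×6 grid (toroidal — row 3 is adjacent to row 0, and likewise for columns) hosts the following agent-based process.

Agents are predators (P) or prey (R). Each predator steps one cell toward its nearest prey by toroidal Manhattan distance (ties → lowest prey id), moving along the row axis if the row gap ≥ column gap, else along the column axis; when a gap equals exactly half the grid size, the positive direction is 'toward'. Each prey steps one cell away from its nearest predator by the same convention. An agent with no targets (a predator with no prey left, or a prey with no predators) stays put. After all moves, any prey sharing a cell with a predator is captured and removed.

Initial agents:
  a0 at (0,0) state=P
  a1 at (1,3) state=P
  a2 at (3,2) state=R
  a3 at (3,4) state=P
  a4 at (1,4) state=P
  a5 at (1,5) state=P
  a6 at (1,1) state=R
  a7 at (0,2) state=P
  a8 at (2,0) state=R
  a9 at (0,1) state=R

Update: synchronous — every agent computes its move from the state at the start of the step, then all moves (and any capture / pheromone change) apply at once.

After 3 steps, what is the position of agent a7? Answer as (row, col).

t=1: a0@(0,1):P a1@(1,2):P a2@(2,2):R a3@(3,3):P a4@(1,5):P a5@(1,0):P a6@(2,1):R a7@(3,2):P a9@(0,2):R
t=2: a0@(0,2):P a1@(2,2):P a2@(3,2):R a3@(2,3):P a4@(1,0):P a5@(2,0):P a6@(1,1):R a7@(2,2):P a9@(0,3):R
t=3: a0@(3,2):P a1@(3,2):P a2@(2,2):R a3@(3,3):P a4@(1,1):P a5@(1,0):P a6@(1,2):R a7@(3,2):P a9@(0,4):R

(3, 2)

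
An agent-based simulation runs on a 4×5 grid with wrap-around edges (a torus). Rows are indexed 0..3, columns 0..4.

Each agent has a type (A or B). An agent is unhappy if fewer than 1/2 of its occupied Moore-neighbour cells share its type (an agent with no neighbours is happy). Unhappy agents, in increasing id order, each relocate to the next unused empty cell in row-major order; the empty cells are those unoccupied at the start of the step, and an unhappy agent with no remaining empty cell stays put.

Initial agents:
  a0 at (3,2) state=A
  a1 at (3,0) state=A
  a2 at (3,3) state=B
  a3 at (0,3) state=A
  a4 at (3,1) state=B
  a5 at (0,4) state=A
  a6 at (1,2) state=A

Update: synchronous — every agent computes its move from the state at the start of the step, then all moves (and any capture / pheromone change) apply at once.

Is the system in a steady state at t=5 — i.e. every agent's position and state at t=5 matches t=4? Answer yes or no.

t=1: a0@(0,0):A a1@(3,0):A a2@(0,1):B a3@(0,3):A a4@(0,2):B a5@(0,4):A a6@(1,2):A
t=2: a0@(0,0):A a1@(3,0):A a2@(1,0):B a3@(0,3):A a4@(1,1):B a5@(0,4):A a6@(1,3):A
t=3: a0@(0,0):A a1@(3,0):A a2@(0,1):B a3@(0,3):A a4@(1,1):B a5@(0,4):A a6@(1,3):A
t=4: a0@(0,0):A a1@(3,0):A a2@(0,2):B a3@(0,3):A a4@(1,1):B a5@(0,4):A a6@(1,3):A
t=5: a0@(0,0):A a1@(3,0):A a2@(0,1):B a3@(0,3):A a4@(1,1):B a5@(0,4):A a6@(1,3):A

no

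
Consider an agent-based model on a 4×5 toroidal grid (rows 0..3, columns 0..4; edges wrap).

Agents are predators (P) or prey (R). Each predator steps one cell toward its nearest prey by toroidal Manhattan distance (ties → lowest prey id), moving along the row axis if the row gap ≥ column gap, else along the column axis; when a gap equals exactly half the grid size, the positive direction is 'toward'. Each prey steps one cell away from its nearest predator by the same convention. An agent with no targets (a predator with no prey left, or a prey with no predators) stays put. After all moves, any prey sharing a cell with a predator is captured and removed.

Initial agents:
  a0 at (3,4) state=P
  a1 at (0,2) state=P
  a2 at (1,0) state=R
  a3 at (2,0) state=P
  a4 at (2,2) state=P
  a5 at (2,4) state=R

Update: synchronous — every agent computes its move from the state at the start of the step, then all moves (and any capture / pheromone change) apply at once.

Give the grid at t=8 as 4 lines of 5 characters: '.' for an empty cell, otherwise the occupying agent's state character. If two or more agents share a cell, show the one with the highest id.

.....
.....
....R
...PP

t=1: a0@(2,4):P a1@(0,1):P a2@(0,0):R a3@(1,0):P a4@(2,3):P a5@(1,4):R
t=2: a0@(1,4):P a1@(0,0):P a2@(0,4):R a3@(0,0):P a4@(1,3):P a5@(0,4):R
t=3: a0@(0,4):P a1@(0,4):P a2@(3,4):R a3@(0,4):P a4@(0,3):P a5@(3,4):R
t=4: a0@(3,4):P a1@(3,4):P a2@(2,4):R a3@(3,4):P a4@(3,3):P a5@(2,4):R
t=5: a0@(2,4):P a1@(2,4):P a2@(1,4):R a3@(2,4):P a4@(2,3):P a5@(1,4):R
t=6: a0@(1,4):P a1@(1,4):P a2@(0,4):R a3@(1,4):P a4@(1,3):P a5@(0,4):R
t=7: a0@(0,4):P a1@(0,4):P a2@(3,4):R a3@(0,4):P a4@(0,3):P a5@(3,4):R
t=8: a0@(3,4):P a1@(3,4):P a2@(2,4):R a3@(3,4):P a4@(3,3):P a5@(2,4):R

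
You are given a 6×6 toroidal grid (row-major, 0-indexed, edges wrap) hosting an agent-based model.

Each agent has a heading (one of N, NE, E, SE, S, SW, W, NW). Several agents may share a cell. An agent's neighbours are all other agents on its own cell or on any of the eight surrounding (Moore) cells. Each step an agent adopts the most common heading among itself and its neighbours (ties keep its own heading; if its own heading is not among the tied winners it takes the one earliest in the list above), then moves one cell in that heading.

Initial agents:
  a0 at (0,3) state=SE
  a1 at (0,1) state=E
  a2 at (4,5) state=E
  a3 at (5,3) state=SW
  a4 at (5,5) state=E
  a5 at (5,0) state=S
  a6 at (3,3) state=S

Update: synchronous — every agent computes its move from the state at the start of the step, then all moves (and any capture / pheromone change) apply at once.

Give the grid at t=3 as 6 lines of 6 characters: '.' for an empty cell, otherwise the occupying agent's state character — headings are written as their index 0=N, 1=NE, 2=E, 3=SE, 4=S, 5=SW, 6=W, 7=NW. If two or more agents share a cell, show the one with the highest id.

....2.
......
......
3.....
..2...
..222.

t=1: a0@(1,4):SE a1@(0,2):E a2@(4,0):E a3@(0,2):SW a4@(5,0):E a5@(5,1):E a6@(4,3):S
t=2: a0@(2,5):SE a1@(0,3):E a2@(4,1):E a3@(0,3):E a4@(5,1):E a5@(5,2):E a6@(5,3):S
t=3: a0@(3,0):SE a1@(0,4):E a2@(4,2):E a3@(0,4):E a4@(5,2):E a5@(5,3):E a6@(5,4):E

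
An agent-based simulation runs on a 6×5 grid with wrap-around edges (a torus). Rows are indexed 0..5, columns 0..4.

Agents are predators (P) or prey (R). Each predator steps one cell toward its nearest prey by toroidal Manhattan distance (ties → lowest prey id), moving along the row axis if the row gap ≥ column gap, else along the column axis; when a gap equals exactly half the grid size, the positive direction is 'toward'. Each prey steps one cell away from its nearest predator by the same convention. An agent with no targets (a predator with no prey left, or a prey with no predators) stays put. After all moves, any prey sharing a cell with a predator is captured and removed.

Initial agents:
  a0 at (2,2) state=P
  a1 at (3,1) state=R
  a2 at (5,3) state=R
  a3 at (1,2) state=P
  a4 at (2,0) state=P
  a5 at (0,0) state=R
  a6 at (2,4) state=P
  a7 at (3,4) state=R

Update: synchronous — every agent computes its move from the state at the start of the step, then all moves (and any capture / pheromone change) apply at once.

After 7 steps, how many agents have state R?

t=1: a0@(3,2):P a1@(4,1):R a2@(4,3):R a3@(2,2):P a4@(3,0):P a5@(5,0):R a6@(3,4):P a7@(4,4):R
t=2: a0@(4,2):P a1@(5,1):R a2@(5,3):R a3@(3,2):P a4@(4,0):P a5@(0,0):R a6@(4,4):P a7@(5,4):R
t=3: a0@(5,2):P a1@(0,1):R a2@(0,3):R a3@(4,2):P a4@(5,0):P a5@(1,0):R a6@(5,4):P a7@(0,4):R
t=4: a0@(0,2):P a1@(1,1):R a2@(1,3):R a3@(5,2):P a4@(0,0):P a5@(2,0):R a6@(0,4):P a7@(1,4):R
t=5: a0@(1,2):P a1@(2,1):R a2@(2,3):R a3@(0,2):P a4@(1,0):P a5@(3,0):R a6@(1,4):P a7@(2,4):R
t=6: a0@(2,2):P a1@(3,1):R a2@(3,3):R a3@(1,2):P a4@(2,0):P a5@(4,0):R a6@(2,4):P a7@(3,4):R
t=7: a0@(3,2):P a1@(4,1):R a2@(4,3):R a3@(2,2):P a4@(3,0):P a5@(5,0):R a6@(3,4):P a7@(4,4):R

4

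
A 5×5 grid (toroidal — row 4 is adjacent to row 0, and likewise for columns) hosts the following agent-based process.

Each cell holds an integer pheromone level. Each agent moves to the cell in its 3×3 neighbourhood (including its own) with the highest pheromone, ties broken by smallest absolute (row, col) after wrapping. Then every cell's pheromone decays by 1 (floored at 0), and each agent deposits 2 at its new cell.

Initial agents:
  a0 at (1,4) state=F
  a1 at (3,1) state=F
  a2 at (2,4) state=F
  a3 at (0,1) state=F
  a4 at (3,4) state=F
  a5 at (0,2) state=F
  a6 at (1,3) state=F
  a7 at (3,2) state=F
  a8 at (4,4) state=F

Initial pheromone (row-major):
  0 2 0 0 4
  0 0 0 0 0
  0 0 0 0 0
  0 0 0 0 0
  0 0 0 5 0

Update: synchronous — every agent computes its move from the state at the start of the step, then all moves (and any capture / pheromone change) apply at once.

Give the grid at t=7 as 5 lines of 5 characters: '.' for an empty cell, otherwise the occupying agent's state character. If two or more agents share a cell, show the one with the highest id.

t=1: a0@(0,4) a1@(2,0) a2@(1,0) a3@(0,1) a4@(4,3) a5@(4,3) a6@(0,4) a7@(4,3) a8@(4,3) | pheromone: 0 3 0 0 7 / 2 0 0 0 0 / 2 0 0 0 0 / 0 0 0 0 0 / 0 0 0 12 0
t=2: a0@(4,3) a1@(1,0) a2@(0,4) a3@(0,1) a4@(4,3) a5@(4,3) a6@(4,3) a7@(4,3) a8@(4,3) | pheromone: 0 4 0 0 8 / 3 0 0 0 0 / 1 0 0 0 0 / 0 0 0 0 0 / 0 0 0 23 0
t=3: a0@(4,3) a1@(0,4) a2@(4,3) a3@(0,1) a4@(4,3) a5@(4,3) a6@(4,3) a7@(4,3) a8@(4,3) | pheromone: 0 5 0 0 9 / 2 0 0 0 0 / 0 0 0 0 0 / 0 0 0 0 0 / 0 0 0 36 0
t=4: a0@(4,3) a1@(4,3) a2@(4,3) a3@(0,1) a4@(4,3) a5@(4,3) a6@(4,3) a7@(4,3) a8@(4,3) | pheromone: 0 6 0 0 8 / 1 0 0 0 0 / 0 0 0 0 0 / 0 0 0 0 0 / 0 0 0 51 0
t=5: a0@(4,3) a1@(4,3) a2@(4,3) a3@(0,1) a4@(4,3) a5@(4,3) a6@(4,3) a7@(4,3) a8@(4,3) | pheromone: 0 7 0 0 7 / 0 0 0 0 0 / 0 0 0 0 0 / 0 0 0 0 0 / 0 0 0 66 0
t=6: a0@(4,3) a1@(4,3) a2@(4,3) a3@(0,1) a4@(4,3) a5@(4,3) a6@(4,3) a7@(4,3) a8@(4,3) | pheromone: 0 8 0 0 6 / 0 0 0 0 0 / 0 0 0 0 0 / 0 0 0 0 0 / 0 0 0 81 0
t=7: a0@(4,3) a1@(4,3) a2@(4,3) a3@(0,1) a4@(4,3) a5@(4,3) a6@(4,3) a7@(4,3) a8@(4,3) | pheromone: 0 9 0 0 5 / 0 0 0 0 0 / 0 0 0 0 0 / 0 0 0 0 0 / 0 0 0 96 0

.F...
.....
.....
.....
...F.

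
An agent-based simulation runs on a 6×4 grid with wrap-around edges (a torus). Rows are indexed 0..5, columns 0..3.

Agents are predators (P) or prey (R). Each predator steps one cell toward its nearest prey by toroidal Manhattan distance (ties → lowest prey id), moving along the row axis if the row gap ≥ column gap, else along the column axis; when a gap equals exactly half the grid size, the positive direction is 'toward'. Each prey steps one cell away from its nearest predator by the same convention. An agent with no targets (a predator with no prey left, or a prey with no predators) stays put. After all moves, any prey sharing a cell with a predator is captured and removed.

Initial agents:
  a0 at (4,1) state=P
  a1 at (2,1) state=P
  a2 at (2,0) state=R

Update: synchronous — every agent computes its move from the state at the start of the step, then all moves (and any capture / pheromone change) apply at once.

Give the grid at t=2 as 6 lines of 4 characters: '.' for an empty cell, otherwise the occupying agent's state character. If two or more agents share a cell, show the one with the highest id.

....
....
..RP
..P.
....
....

t=1: a0@(3,1):P a1@(2,0):P a2@(2,3):R
t=2: a0@(3,2):P a1@(2,3):P a2@(2,2):R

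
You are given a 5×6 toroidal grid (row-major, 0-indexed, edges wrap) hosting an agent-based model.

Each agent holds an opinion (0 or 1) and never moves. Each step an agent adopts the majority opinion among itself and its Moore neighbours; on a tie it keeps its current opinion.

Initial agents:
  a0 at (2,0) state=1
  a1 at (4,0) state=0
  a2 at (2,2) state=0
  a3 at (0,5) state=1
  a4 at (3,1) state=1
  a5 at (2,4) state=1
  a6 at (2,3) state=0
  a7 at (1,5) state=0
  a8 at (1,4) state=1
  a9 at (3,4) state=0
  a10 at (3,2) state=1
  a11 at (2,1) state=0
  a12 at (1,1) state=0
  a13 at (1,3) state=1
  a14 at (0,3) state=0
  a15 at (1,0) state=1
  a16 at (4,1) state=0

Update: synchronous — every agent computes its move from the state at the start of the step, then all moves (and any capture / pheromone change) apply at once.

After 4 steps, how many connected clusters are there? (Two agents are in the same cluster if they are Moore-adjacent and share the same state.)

2

t=1: a0@(2,0):1 a1@(4,0):0 a2@(2,2):0 a3@(0,5):1 a4@(3,1):0 a5@(2,4):1 a6@(2,3):1 a7@(1,5):1 a8@(1,4):1 a9@(3,4):0 a10@(3,2):0 a11@(2,1):1 a12@(1,1):0 a13@(1,3):1 a14@(0,3):1 a15@(1,0):1 a16@(4,1):0
t=2: a0@(2,0):1 a1@(4,0):0 a2@(2,2):0 a3@(0,5):1 a4@(3,1):0 a5@(2,4):1 a6@(2,3):1 a7@(1,5):1 a8@(1,4):1 a9@(3,4):1 a10@(3,2):0 a11@(2,1):0 a12@(1,1):1 a13@(1,3):1 a14@(0,3):1 a15@(1,0):1 a16@(4,1):0
t=3: (unchanged — steady state)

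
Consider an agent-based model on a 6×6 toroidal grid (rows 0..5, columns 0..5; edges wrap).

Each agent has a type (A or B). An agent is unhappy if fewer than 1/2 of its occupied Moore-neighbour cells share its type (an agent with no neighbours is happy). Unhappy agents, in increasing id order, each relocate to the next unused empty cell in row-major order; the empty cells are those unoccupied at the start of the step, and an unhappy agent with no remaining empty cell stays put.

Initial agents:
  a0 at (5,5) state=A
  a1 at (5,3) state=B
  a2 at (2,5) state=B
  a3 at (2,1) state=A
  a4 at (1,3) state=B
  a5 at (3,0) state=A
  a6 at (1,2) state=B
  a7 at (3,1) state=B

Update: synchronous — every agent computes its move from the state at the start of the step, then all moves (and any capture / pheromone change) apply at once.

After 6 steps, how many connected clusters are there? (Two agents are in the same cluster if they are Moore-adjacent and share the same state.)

2

t=1: a0@(5,5):A a1@(5,3):B a2@(0,0):B a3@(0,1):A a4@(1,3):B a5@(0,2):A a6@(1,2):B a7@(0,3):B
t=2: a0@(0,4):A a1@(5,3):B a2@(0,5):B a3@(1,0):A a4@(1,3):B a5@(1,1):A a6@(1,2):B a7@(0,3):B
t=3: a0@(0,0):A a1@(5,3):B a2@(0,1):B a3@(1,0):A a4@(1,3):B a5@(1,1):A a6@(1,2):B a7@(0,3):B
t=4: a0@(0,0):A a1@(5,3):B a2@(0,2):B a3@(1,0):A a4@(1,3):B a5@(1,1):A a6@(1,2):B a7@(0,3):B
t=5: (unchanged — steady state)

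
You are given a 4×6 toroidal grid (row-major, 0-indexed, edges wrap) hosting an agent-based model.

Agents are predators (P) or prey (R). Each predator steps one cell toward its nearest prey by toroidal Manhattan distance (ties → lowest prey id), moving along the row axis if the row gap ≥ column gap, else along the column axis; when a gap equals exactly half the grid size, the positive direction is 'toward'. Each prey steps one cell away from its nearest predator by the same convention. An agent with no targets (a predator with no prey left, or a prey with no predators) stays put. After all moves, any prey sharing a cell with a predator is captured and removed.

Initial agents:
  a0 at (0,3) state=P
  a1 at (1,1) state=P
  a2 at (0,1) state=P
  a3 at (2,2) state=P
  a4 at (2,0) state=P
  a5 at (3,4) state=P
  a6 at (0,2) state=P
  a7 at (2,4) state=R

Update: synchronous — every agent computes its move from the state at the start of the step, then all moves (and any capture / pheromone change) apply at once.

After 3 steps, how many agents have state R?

0

t=1: a0@(1,3):P a1@(1,2):P a2@(0,2):P a3@(2,3):P a4@(2,5):P a5@(2,4):P a6@(1,2):P a7@(1,4):R
t=2: a0@(1,4):P a1@(1,3):P a2@(0,3):P a3@(1,3):P a4@(1,5):P a5@(1,4):P a6@(1,3):P
t=3: (unchanged — steady state)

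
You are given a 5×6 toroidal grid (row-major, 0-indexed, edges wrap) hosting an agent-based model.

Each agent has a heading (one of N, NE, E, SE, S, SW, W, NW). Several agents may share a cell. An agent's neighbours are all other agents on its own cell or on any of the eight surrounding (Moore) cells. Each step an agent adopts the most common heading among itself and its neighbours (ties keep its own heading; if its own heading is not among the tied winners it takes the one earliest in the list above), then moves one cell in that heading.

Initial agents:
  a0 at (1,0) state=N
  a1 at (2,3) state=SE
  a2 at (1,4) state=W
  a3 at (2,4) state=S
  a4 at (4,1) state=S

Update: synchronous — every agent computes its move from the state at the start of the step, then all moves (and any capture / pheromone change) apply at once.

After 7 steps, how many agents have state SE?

t=1: a0@(0,0):N a1@(3,4):SE a2@(1,3):W a3@(3,4):S a4@(0,1):S
t=2: a0@(4,0):N a1@(4,5):SE a2@(1,2):W a3@(4,4):S a4@(1,1):S
t=3: a0@(3,0):N a1@(0,0):SE a2@(1,1):W a3@(0,4):S a4@(2,1):S
t=4: a0@(2,0):N a1@(1,1):SE a2@(1,0):W a3@(1,4):S a4@(3,1):S
t=5: a0@(1,0):N a1@(2,2):SE a2@(1,5):W a3@(2,4):S a4@(4,1):S
t=6: a0@(0,0):N a1@(3,3):SE a2@(1,4):W a3@(3,4):S a4@(0,1):S
t=7: a0@(4,0):N a1@(4,4):SE a2@(1,3):W a3@(4,4):S a4@(1,1):S

1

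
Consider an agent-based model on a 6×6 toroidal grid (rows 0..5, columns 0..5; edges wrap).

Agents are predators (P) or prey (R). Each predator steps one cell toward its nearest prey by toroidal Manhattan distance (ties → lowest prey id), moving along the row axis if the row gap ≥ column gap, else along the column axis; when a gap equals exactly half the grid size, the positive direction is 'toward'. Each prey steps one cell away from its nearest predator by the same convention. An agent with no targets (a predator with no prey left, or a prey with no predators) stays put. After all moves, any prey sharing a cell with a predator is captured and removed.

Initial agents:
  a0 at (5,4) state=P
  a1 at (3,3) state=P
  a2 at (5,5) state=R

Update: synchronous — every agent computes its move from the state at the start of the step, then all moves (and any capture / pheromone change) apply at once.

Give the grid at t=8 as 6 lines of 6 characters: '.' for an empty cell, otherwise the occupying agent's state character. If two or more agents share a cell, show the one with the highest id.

......
......
......
......
....P.
PR....

t=1: a0@(5,5):P a1@(4,3):P a2@(5,0):R
t=2: a0@(5,0):P a1@(4,4):P a2@(5,1):R
t=3: a0@(5,1):P a1@(4,5):P a2@(5,2):R
t=4: a0@(5,2):P a1@(4,0):P a2@(5,3):R
t=5: a0@(5,3):P a1@(4,1):P a2@(5,4):R
t=6: a0@(5,4):P a1@(4,2):P a2@(5,5):R
t=7: a0@(5,5):P a1@(4,3):P a2@(5,0):R
t=8: a0@(5,0):P a1@(4,4):P a2@(5,1):R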